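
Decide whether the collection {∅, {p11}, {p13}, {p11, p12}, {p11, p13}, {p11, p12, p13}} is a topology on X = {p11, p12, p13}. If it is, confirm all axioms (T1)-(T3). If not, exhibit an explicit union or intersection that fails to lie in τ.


τ IS a topology on X.

Axiom (T1): ∅ ∈ τ? Yes; X ∈ τ? Yes.
Axiom (T2/T3): check pairwise unions and intersections of members of τ.
All pairwise intersections and unions checked — each lies in τ. Therefore τ satisfies (T1), (T2), (T3): it IS a topology on X.


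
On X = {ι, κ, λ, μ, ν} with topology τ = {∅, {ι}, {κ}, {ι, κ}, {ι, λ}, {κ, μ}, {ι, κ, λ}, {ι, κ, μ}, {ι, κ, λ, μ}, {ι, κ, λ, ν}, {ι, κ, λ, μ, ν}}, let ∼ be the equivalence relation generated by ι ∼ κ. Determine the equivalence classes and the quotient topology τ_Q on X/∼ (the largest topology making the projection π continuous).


X/∼ = {[ι=κ], [λ], [μ], [ν]}; |τ_Q| = 7.

Equivalence classes: [ι=κ], [λ], [μ], [ν].
Quotient map π: X → X/∼ sends ι ↦ [ι=κ], κ ↦ [ι=κ], λ ↦ [λ], μ ↦ [μ], ν ↦ [ν].
For each subset V ⊆ X/∼, compute π^{-1}(V) ⊆ X and check whether π^{-1}(V) ∈ τ. V is open in τ_Q iff π^{-1}(V) ∈ τ.
  V = {}: π^{-1}(V) = ∅ ∈ τ ✓.
  V = {[ι=κ]}: π^{-1}(V) = {ι, κ} ∈ τ ✓.
  V = {[λ]}: π^{-1}(V) = {λ} ∉ τ ✗.
  V = {[ι=κ], [λ]}: π^{-1}(V) = {ι, κ, λ} ∈ τ ✓.
  V = {[μ]}: π^{-1}(V) = {μ} ∉ τ ✗.
  V = {[ι=κ], [μ]}: π^{-1}(V) = {ι, κ, μ} ∈ τ ✓.
  V = {[λ], [μ]}: π^{-1}(V) = {λ, μ} ∉ τ ✗.
  V = {[ι=κ], [λ], [μ]}: π^{-1}(V) = {ι, κ, λ, μ} ∈ τ ✓.
  V = {[ν]}: π^{-1}(V) = {ν} ∉ τ ✗.
  V = {[ι=κ], [ν]}: π^{-1}(V) = {ι, κ, ν} ∉ τ ✗.
  V = {[λ], [ν]}: π^{-1}(V) = {λ, ν} ∉ τ ✗.
  V = {[ι=κ], [λ], [ν]}: π^{-1}(V) = {ι, κ, λ, ν} ∈ τ ✓.
  V = {[μ], [ν]}: π^{-1}(V) = {μ, ν} ∉ τ ✗.
  V = {[ι=κ], [μ], [ν]}: π^{-1}(V) = {ι, κ, μ, ν} ∉ τ ✗.
  V = {[λ], [μ], [ν]}: π^{-1}(V) = {λ, μ, ν} ∉ τ ✗.
  V = {[ι=κ], [λ], [μ], [ν]}: π^{-1}(V) = {ι, κ, λ, μ, ν} ∈ τ ✓.
Open sets in the quotient: τ_Q = {{}, {[ι=κ]}, {[ι=κ], [λ]}, {[ι=κ], [μ]}, {[ι=κ], [λ], [μ]}, {[ι=κ], [λ], [ν]}, {[ι=κ], [λ], [μ], [ν]}} (7 elements).


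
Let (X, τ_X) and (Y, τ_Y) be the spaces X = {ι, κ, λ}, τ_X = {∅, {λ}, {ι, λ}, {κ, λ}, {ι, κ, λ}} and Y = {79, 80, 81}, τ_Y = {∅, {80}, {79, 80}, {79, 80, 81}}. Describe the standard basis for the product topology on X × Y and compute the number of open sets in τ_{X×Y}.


Basis B = {∅ × ∅, {λ} × {80}, {ι, λ} × {80}, {κ, λ} × {80}, {λ} × {79, 80}, {ι, κ, λ} × {80}, {λ} × {79, 80, 81}, {ι, λ} × {79, 80}, {κ, λ} × {79, 80}, {ι, λ} × {79, 80, 81}, {ι, κ, λ} × {79, 80}, {κ, λ} × {79, 80, 81}, {ι, κ, λ} × {79, 80, 81}}; |τ_{X×Y}| = 30.

Enumerate products U × V with U ∈ τ_X, V ∈ τ_Y (deduplicated):
  ∅ × ∅ = {} (∅)
  {λ} × {80} = {(λ,80)}
  {ι, λ} × {80} = {(ι,80), (λ,80)}
  {κ, λ} × {80} = {(κ,80), (λ,80)}
  {λ} × {79, 80} = {(λ,79), (λ,80)}
  {ι, κ, λ} × {80} = {(ι,80), (κ,80), (λ,80)}
  {λ} × {79, 80, 81} = {(λ,79), (λ,80), (λ,81)}
  {ι, λ} × {79, 80} = {(ι,79), (ι,80), (λ,79), (λ,80)}
  {κ, λ} × {79, 80} = {(κ,79), (κ,80), (λ,79), (λ,80)}
  {ι, λ} × {79, 80, 81} = {(ι,79), (ι,80), (ι,81), (λ,79), (λ,80), (λ,81)}
  {ι, κ, λ} × {79, 80} = {(ι,79), (ι,80), (κ,79), (κ,80), (λ,79), (λ,80)}
  {κ, λ} × {79, 80, 81} = {(κ,79), (κ,80), (κ,81), (λ,79), (λ,80), (λ,81)}
  {ι, κ, λ} × {79, 80, 81} = {(ι,79), (ι,80), (ι,81), (κ,79), (κ,80), (κ,81), (λ,79), (λ,80), (λ,81)}
These 13 distinct sets form the basis B.
Close under arbitrary unions to get τ_{X×Y}; counting gives |τ_{X×Y}| = 30.


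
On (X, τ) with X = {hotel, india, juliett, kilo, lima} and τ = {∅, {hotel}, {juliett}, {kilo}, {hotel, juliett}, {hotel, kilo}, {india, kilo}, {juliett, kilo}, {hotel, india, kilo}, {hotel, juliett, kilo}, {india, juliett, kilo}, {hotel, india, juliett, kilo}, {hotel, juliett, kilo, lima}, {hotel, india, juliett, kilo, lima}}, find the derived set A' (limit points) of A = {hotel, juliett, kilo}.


A' = {india, lima}

For each x ∈ X, list the open sets U ∈ τ with x ∈ U, then check whether U ∩ (A ∖ {x}) ≠ ∅ for every such U.
  x = hotel: open {hotel} ∋ x has {hotel} ∩ (A ∖ {hotel}) = ∅, so x is NOT a limit point.
  x = india: opens ∋ x are {india, kilo}, {hotel, india, kilo}, {india, juliett, kilo}, {hotel, india, juliett, kilo}, {hotel, india, juliett, kilo, lima}; each meets A ∖ {india}, so x IS a limit point.
  x = juliett: open {juliett} ∋ x has {juliett} ∩ (A ∖ {juliett}) = ∅, so x is NOT a limit point.
  x = kilo: open {kilo} ∋ x has {kilo} ∩ (A ∖ {kilo}) = ∅, so x is NOT a limit point.
  x = lima: opens ∋ x are {hotel, juliett, kilo, lima}, {hotel, india, juliett, kilo, lima}; each meets A ∖ {lima}, so x IS a limit point.
Collecting: A' = {india, lima}.


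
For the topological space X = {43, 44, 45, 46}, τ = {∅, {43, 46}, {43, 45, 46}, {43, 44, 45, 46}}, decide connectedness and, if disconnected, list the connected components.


(X, τ) is connected.

Find clopen sets (U ∈ τ with X ∖ U ∈ τ):
  U = ∅, X ∖ U = {43, 44, 45, 46} — both open, so U is clopen.
  U = {43, 44, 45, 46}, X ∖ U = ∅ — both open, so U is clopen.
Only trivial clopens (∅ and X) exist, so (X, τ) is connected.
Compute connected components by grouping points that agree on all clopens:
  component: {43, 44, 45, 46}


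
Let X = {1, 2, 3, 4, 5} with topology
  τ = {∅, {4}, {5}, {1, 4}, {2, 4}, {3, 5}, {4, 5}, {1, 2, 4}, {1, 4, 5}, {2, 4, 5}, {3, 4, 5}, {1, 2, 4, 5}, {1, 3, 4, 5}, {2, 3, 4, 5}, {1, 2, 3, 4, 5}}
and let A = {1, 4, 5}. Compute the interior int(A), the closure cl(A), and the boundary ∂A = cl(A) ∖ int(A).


int(A) = {1, 4, 5}, cl(A) = {1, 2, 3, 4, 5}, ∂A = {2, 3}.

Closed sets in (X, τ) are complements of opens:
  closed(X, τ) = {∅, {1}, {2}, {3}, {1, 2}, {1, 3}, {2, 3}, {3, 5}, {1, 2, 3}, {1, 2, 4}, {1, 3, 5}, {2, 3, 5}, {1, 2, 3, 4}, {1, 2, 3, 5}, {1, 2, 3, 4, 5}}.
int(A) = ⋃ {U ∈ τ : U ⊆ A}. Opens contained in A: ∅, {4}, {5}, {1, 4}, {4, 5}, {1, 4, 5}.
Taking the union of these: int(A) = {1, 4, 5}.
cl(A) = ⋂ {C closed : A ⊆ C}. Closed sets containing A: {1, 2, 3, 4, 5}.
Intersecting these: cl(A) = {1, 2, 3, 4, 5}.
∂A = cl(A) ∖ int(A) = {1, 2, 3, 4, 5} ∖ {1, 4, 5} = {2, 3}.


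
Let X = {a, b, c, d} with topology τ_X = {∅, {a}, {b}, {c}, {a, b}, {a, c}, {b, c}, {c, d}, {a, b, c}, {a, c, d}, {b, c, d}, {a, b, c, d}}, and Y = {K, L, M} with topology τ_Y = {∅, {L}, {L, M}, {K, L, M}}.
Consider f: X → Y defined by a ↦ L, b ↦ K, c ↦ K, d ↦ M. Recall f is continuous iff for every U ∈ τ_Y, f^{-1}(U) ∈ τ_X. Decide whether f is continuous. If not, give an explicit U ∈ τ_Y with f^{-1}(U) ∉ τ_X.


f is NOT continuous.

Compute f^{-1}(U) for each U ∈ τ_Y:
  U = ∅: f^{-1}(U) = ∅ ∈ τ_X ✓.
  U = {L}: f^{-1}(U) = {a} ∈ τ_X ✓.
  U = {L, M}: f^{-1}(U) = {a, d} ∉ τ_X ✗.
  U = {K, L, M}: f^{-1}(U) = {a, b, c, d} ∈ τ_X ✓.
Found U = {L, M} with f^{-1}(U) = {a, d} not in τ_X. Therefore f is NOT continuous.


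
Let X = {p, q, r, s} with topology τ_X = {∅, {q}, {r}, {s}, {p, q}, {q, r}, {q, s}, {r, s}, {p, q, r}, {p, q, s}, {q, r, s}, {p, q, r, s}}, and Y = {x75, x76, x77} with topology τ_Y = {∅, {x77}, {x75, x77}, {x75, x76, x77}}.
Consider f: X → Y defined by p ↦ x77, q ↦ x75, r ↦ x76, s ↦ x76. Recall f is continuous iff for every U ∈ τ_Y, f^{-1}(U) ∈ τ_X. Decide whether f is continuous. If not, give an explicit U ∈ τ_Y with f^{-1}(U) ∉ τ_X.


f is NOT continuous.

Compute f^{-1}(U) for each U ∈ τ_Y:
  U = ∅: f^{-1}(U) = ∅ ∈ τ_X ✓.
  U = {x77}: f^{-1}(U) = {p} ∉ τ_X ✗.
  U = {x75, x77}: f^{-1}(U) = {p, q} ∈ τ_X ✓.
  U = {x75, x76, x77}: f^{-1}(U) = {p, q, r, s} ∈ τ_X ✓.
Found U = {x77} with f^{-1}(U) = {p} not in τ_X. Therefore f is NOT continuous.


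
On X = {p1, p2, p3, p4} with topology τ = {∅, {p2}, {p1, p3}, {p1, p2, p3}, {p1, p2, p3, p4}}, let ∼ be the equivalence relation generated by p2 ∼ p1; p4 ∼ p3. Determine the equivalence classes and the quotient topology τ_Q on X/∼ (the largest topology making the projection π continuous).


X/∼ = {[p1=p2], [p3=p4]}; |τ_Q| = 2.

Equivalence classes: [p1=p2], [p3=p4].
Quotient map π: X → X/∼ sends p1 ↦ [p1=p2], p2 ↦ [p1=p2], p3 ↦ [p3=p4], p4 ↦ [p3=p4].
For each subset V ⊆ X/∼, compute π^{-1}(V) ⊆ X and check whether π^{-1}(V) ∈ τ. V is open in τ_Q iff π^{-1}(V) ∈ τ.
  V = {}: π^{-1}(V) = ∅ ∈ τ ✓.
  V = {[p1=p2]}: π^{-1}(V) = {p1, p2} ∉ τ ✗.
  V = {[p3=p4]}: π^{-1}(V) = {p3, p4} ∉ τ ✗.
  V = {[p1=p2], [p3=p4]}: π^{-1}(V) = {p1, p2, p3, p4} ∈ τ ✓.
Open sets in the quotient: τ_Q = {{}, {[p1=p2], [p3=p4]}} (2 elements).


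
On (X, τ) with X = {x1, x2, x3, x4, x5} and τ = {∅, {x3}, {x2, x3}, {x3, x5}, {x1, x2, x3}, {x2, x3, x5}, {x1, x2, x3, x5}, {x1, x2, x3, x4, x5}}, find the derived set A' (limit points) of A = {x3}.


A' = {x1, x2, x4, x5}

For each x ∈ X, list the open sets U ∈ τ with x ∈ U, then check whether U ∩ (A ∖ {x}) ≠ ∅ for every such U.
  x = x1: opens ∋ x are {x1, x2, x3}, {x1, x2, x3, x5}, {x1, x2, x3, x4, x5}; each meets A ∖ {x1}, so x IS a limit point.
  x = x2: opens ∋ x are {x2, x3}, {x1, x2, x3}, {x2, x3, x5}, {x1, x2, x3, x5}, {x1, x2, x3, x4, x5}; each meets A ∖ {x2}, so x IS a limit point.
  x = x3: open {x3} ∋ x has {x3} ∩ (A ∖ {x3}) = ∅, so x is NOT a limit point.
  x = x4: opens ∋ x are {x1, x2, x3, x4, x5}; each meets A ∖ {x4}, so x IS a limit point.
  x = x5: opens ∋ x are {x3, x5}, {x2, x3, x5}, {x1, x2, x3, x5}, {x1, x2, x3, x4, x5}; each meets A ∖ {x5}, so x IS a limit point.
Collecting: A' = {x1, x2, x4, x5}.


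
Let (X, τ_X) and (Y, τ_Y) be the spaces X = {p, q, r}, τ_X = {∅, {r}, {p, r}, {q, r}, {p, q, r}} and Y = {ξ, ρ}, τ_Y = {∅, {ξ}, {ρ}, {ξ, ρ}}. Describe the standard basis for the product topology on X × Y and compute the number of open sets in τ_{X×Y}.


Basis B = {∅ × ∅, {r} × {ξ}, {r} × {ρ}, {p, r} × {ξ}, {p, r} × {ρ}, {q, r} × {ξ}, {q, r} × {ρ}, {r} × {ξ, ρ}, {p, q, r} × {ξ}, {p, q, r} × {ρ}, {p, r} × {ξ, ρ}, {q, r} × {ξ, ρ}, {p, q, r} × {ξ, ρ}}; |τ_{X×Y}| = 25.

Enumerate products U × V with U ∈ τ_X, V ∈ τ_Y (deduplicated):
  ∅ × ∅ = {} (∅)
  {r} × {ξ} = {(r,ξ)}
  {r} × {ρ} = {(r,ρ)}
  {p, r} × {ξ} = {(p,ξ), (r,ξ)}
  {p, r} × {ρ} = {(p,ρ), (r,ρ)}
  {q, r} × {ξ} = {(q,ξ), (r,ξ)}
  {q, r} × {ρ} = {(q,ρ), (r,ρ)}
  {r} × {ξ, ρ} = {(r,ξ), (r,ρ)}
  {p, q, r} × {ξ} = {(p,ξ), (q,ξ), (r,ξ)}
  {p, q, r} × {ρ} = {(p,ρ), (q,ρ), (r,ρ)}
  {p, r} × {ξ, ρ} = {(p,ξ), (p,ρ), (r,ξ), (r,ρ)}
  {q, r} × {ξ, ρ} = {(q,ξ), (q,ρ), (r,ξ), (r,ρ)}
  {p, q, r} × {ξ, ρ} = {(p,ξ), (p,ρ), (q,ξ), (q,ρ), (r,ξ), (r,ρ)}
These 13 distinct sets form the basis B.
Close under arbitrary unions to get τ_{X×Y}; counting gives |τ_{X×Y}| = 25.


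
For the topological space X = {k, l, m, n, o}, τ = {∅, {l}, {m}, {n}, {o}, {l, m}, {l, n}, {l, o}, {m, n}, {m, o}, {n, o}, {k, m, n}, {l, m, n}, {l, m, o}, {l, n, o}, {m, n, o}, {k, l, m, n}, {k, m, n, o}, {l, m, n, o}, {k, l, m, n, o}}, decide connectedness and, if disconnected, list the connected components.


(X, τ) is disconnected; components = [{l}, {o}, {k, m, n}].

Find clopen sets (U ∈ τ with X ∖ U ∈ τ):
  U = ∅, X ∖ U = {k, l, m, n, o} — both open, so U is clopen.
  U = {l}, X ∖ U = {k, m, n, o} — both open, so U is clopen.
  U = {o}, X ∖ U = {k, l, m, n} — both open, so U is clopen.
  U = {l, o}, X ∖ U = {k, m, n} — both open, so U is clopen.
  U = {k, m, n}, X ∖ U = {l, o} — both open, so U is clopen.
  U = {k, l, m, n}, X ∖ U = {o} — both open, so U is clopen.
  U = {k, m, n, o}, X ∖ U = {l} — both open, so U is clopen.
  U = {k, l, m, n, o}, X ∖ U = ∅ — both open, so U is clopen.
Nontrivial clopen(s) exist: e.g. {k, m, n}. So (X, τ) is disconnected.
Compute connected components by grouping points that agree on all clopens:
  component: {l}
  component: {o}
  component: {k, m, n}


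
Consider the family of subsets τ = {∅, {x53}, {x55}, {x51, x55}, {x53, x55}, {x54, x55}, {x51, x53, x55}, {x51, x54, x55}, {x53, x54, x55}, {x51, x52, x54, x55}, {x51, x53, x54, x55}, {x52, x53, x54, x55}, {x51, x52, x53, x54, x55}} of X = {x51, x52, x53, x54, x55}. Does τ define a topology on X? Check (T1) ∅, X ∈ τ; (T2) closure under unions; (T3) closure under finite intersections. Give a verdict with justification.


τ is NOT a topology on X.

Axiom (T1): ∅ ∈ τ? Yes; X ∈ τ? Yes.
Axiom (T2/T3): check pairwise unions and intersections of members of τ.
Counterexample for (T3): {x51, x52, x54, x55} ∩ {x52, x53, x54, x55} = {x52, x54, x55} ∉ τ. Therefore τ is NOT a topology.


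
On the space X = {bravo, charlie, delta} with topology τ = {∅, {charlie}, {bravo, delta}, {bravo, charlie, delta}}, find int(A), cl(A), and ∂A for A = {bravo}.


int(A) = ∅, cl(A) = {bravo, delta}, ∂A = {bravo, delta}.

Closed sets in (X, τ) are complements of opens:
  closed(X, τ) = {∅, {charlie}, {bravo, delta}, {bravo, charlie, delta}}.
int(A) = ⋃ {U ∈ τ : U ⊆ A}. Opens contained in A: ∅.
Taking the union of these: int(A) = ∅.
cl(A) = ⋂ {C closed : A ⊆ C}. Closed sets containing A: {bravo, delta}, {bravo, charlie, delta}.
Intersecting these: cl(A) = {bravo, delta}.
∂A = cl(A) ∖ int(A) = {bravo, delta} ∖ ∅ = {bravo, delta}.


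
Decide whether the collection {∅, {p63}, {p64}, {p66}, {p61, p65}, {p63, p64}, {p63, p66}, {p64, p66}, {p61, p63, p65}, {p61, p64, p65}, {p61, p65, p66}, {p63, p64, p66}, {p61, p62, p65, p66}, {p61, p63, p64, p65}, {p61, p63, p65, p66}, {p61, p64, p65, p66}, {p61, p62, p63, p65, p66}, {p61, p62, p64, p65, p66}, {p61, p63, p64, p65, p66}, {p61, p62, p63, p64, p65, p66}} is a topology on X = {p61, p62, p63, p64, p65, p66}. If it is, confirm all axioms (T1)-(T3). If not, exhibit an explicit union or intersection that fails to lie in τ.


τ IS a topology on X.

Axiom (T1): ∅ ∈ τ? Yes; X ∈ τ? Yes.
Axiom (T2/T3): check pairwise unions and intersections of members of τ.
All pairwise intersections and unions checked — each lies in τ. Therefore τ satisfies (T1), (T2), (T3): it IS a topology on X.


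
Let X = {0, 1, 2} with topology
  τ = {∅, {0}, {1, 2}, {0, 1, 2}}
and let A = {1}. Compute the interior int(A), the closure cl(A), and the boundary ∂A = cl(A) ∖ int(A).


int(A) = ∅, cl(A) = {1, 2}, ∂A = {1, 2}.

Closed sets in (X, τ) are complements of opens:
  closed(X, τ) = {∅, {0}, {1, 2}, {0, 1, 2}}.
int(A) = ⋃ {U ∈ τ : U ⊆ A}. Opens contained in A: ∅.
Taking the union of these: int(A) = ∅.
cl(A) = ⋂ {C closed : A ⊆ C}. Closed sets containing A: {1, 2}, {0, 1, 2}.
Intersecting these: cl(A) = {1, 2}.
∂A = cl(A) ∖ int(A) = {1, 2} ∖ ∅ = {1, 2}.


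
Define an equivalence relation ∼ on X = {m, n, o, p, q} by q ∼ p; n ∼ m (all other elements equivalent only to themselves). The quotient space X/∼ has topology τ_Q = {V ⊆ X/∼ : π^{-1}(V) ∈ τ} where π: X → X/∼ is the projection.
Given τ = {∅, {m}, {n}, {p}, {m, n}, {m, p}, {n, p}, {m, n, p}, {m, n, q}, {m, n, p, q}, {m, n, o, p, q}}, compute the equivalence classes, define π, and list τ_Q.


X/∼ = {[m=n], [o], [p=q]}; |τ_Q| = 4.

Equivalence classes: [m=n], [o], [p=q].
Quotient map π: X → X/∼ sends m ↦ [m=n], n ↦ [m=n], o ↦ [o], p ↦ [p=q], q ↦ [p=q].
For each subset V ⊆ X/∼, compute π^{-1}(V) ⊆ X and check whether π^{-1}(V) ∈ τ. V is open in τ_Q iff π^{-1}(V) ∈ τ.
  V = {}: π^{-1}(V) = ∅ ∈ τ ✓.
  V = {[m=n]}: π^{-1}(V) = {m, n} ∈ τ ✓.
  V = {[o]}: π^{-1}(V) = {o} ∉ τ ✗.
  V = {[m=n], [o]}: π^{-1}(V) = {m, n, o} ∉ τ ✗.
  V = {[p=q]}: π^{-1}(V) = {p, q} ∉ τ ✗.
  V = {[m=n], [p=q]}: π^{-1}(V) = {m, n, p, q} ∈ τ ✓.
  V = {[o], [p=q]}: π^{-1}(V) = {o, p, q} ∉ τ ✗.
  V = {[m=n], [o], [p=q]}: π^{-1}(V) = {m, n, o, p, q} ∈ τ ✓.
Open sets in the quotient: τ_Q = {{}, {[m=n]}, {[m=n], [p=q]}, {[m=n], [o], [p=q]}} (4 elements).


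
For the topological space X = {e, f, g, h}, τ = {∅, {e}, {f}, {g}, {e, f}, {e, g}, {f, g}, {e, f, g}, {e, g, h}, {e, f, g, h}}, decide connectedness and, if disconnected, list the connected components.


(X, τ) is disconnected; components = [{f}, {e, g, h}].

Find clopen sets (U ∈ τ with X ∖ U ∈ τ):
  U = ∅, X ∖ U = {e, f, g, h} — both open, so U is clopen.
  U = {f}, X ∖ U = {e, g, h} — both open, so U is clopen.
  U = {e, g, h}, X ∖ U = {f} — both open, so U is clopen.
  U = {e, f, g, h}, X ∖ U = ∅ — both open, so U is clopen.
Nontrivial clopen(s) exist: e.g. {f}. So (X, τ) is disconnected.
Compute connected components by grouping points that agree on all clopens:
  component: {f}
  component: {e, g, h}


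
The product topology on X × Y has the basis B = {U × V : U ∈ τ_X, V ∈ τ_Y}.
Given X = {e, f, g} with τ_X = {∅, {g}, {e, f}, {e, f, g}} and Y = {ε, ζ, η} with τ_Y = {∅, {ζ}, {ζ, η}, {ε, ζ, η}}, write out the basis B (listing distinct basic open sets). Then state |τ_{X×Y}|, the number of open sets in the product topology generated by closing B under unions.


Basis B = {∅ × ∅, {g} × {ζ}, {e, f} × {ζ}, {g} × {ζ, η}, {e, f, g} × {ζ}, {g} × {ε, ζ, η}, {e, f} × {ζ, η}, {e, f} × {ε, ζ, η}, {e, f, g} × {ζ, η}, {e, f, g} × {ε, ζ, η}}; |τ_{X×Y}| = 16.

Enumerate products U × V with U ∈ τ_X, V ∈ τ_Y (deduplicated):
  ∅ × ∅ = {} (∅)
  {g} × {ζ} = {(g,ζ)}
  {e, f} × {ζ} = {(e,ζ), (f,ζ)}
  {g} × {ζ, η} = {(g,ζ), (g,η)}
  {e, f, g} × {ζ} = {(e,ζ), (f,ζ), (g,ζ)}
  {g} × {ε, ζ, η} = {(g,ε), (g,ζ), (g,η)}
  {e, f} × {ζ, η} = {(e,ζ), (e,η), (f,ζ), (f,η)}
  {e, f} × {ε, ζ, η} = {(e,ε), (e,ζ), (e,η), (f,ε), (f,ζ), (f,η)}
  {e, f, g} × {ζ, η} = {(e,ζ), (e,η), (f,ζ), (f,η), (g,ζ), (g,η)}
  {e, f, g} × {ε, ζ, η} = {(e,ε), (e,ζ), (e,η), (f,ε), (f,ζ), (f,η), (g,ε), (g,ζ), (g,η)}
These 10 distinct sets form the basis B.
Close under arbitrary unions to get τ_{X×Y}; counting gives |τ_{X×Y}| = 16.


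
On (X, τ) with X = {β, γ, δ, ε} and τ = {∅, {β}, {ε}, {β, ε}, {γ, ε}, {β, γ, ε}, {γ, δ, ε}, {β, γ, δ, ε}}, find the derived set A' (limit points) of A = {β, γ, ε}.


A' = {γ, δ}

For each x ∈ X, list the open sets U ∈ τ with x ∈ U, then check whether U ∩ (A ∖ {x}) ≠ ∅ for every such U.
  x = β: open {β} ∋ x has {β} ∩ (A ∖ {β}) = ∅, so x is NOT a limit point.
  x = γ: opens ∋ x are {γ, ε}, {β, γ, ε}, {γ, δ, ε}, {β, γ, δ, ε}; each meets A ∖ {γ}, so x IS a limit point.
  x = δ: opens ∋ x are {γ, δ, ε}, {β, γ, δ, ε}; each meets A ∖ {δ}, so x IS a limit point.
  x = ε: open {ε} ∋ x has {ε} ∩ (A ∖ {ε}) = ∅, so x is NOT a limit point.
Collecting: A' = {γ, δ}.


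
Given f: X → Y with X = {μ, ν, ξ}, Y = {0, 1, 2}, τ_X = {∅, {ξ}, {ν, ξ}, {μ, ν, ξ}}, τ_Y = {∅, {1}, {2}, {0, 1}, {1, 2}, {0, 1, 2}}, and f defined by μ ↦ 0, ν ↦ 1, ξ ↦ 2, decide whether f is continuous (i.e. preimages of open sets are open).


f is NOT continuous.

Compute f^{-1}(U) for each U ∈ τ_Y:
  U = ∅: f^{-1}(U) = ∅ ∈ τ_X ✓.
  U = {1}: f^{-1}(U) = {ν} ∉ τ_X ✗.
  U = {2}: f^{-1}(U) = {ξ} ∈ τ_X ✓.
  U = {0, 1}: f^{-1}(U) = {μ, ν} ∉ τ_X ✗.
  U = {1, 2}: f^{-1}(U) = {ν, ξ} ∈ τ_X ✓.
  U = {0, 1, 2}: f^{-1}(U) = {μ, ν, ξ} ∈ τ_X ✓.
Found U = {1} with f^{-1}(U) = {ν} not in τ_X. Therefore f is NOT continuous.


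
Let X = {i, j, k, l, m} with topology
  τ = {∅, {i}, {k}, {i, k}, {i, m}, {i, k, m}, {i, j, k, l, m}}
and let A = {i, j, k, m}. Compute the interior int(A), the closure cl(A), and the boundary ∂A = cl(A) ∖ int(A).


int(A) = {i, k, m}, cl(A) = {i, j, k, l, m}, ∂A = {j, l}.

Closed sets in (X, τ) are complements of opens:
  closed(X, τ) = {∅, {j, l}, {j, k, l}, {j, l, m}, {i, j, l, m}, {j, k, l, m}, {i, j, k, l, m}}.
int(A) = ⋃ {U ∈ τ : U ⊆ A}. Opens contained in A: ∅, {i}, {k}, {i, k}, {i, m}, {i, k, m}.
Taking the union of these: int(A) = {i, k, m}.
cl(A) = ⋂ {C closed : A ⊆ C}. Closed sets containing A: {i, j, k, l, m}.
Intersecting these: cl(A) = {i, j, k, l, m}.
∂A = cl(A) ∖ int(A) = {i, j, k, l, m} ∖ {i, k, m} = {j, l}.


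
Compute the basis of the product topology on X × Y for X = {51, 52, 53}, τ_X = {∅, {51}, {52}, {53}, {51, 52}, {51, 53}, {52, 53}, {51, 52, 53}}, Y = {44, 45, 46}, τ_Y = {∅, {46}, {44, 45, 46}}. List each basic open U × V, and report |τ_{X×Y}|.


Basis B = {∅ × ∅, {51} × {46}, {52} × {46}, {53} × {46}, {51, 52} × {46}, {51, 53} × {46}, {52, 53} × {46}, {51} × {44, 45, 46}, {51, 52, 53} × {46}, {52} × {44, 45, 46}, {53} × {44, 45, 46}, {51, 52} × {44, 45, 46}, {51, 53} × {44, 45, 46}, {52, 53} × {44, 45, 46}, {51, 52, 53} × {44, 45, 46}}; |τ_{X×Y}| = 27.

Enumerate products U × V with U ∈ τ_X, V ∈ τ_Y (deduplicated):
  ∅ × ∅ = {} (∅)
  {51} × {46} = {(51,46)}
  {52} × {46} = {(52,46)}
  {53} × {46} = {(53,46)}
  {51, 52} × {46} = {(51,46), (52,46)}
  {51, 53} × {46} = {(51,46), (53,46)}
  {52, 53} × {46} = {(52,46), (53,46)}
  {51} × {44, 45, 46} = {(51,44), (51,45), (51,46)}
  {51, 52, 53} × {46} = {(51,46), (52,46), (53,46)}
  {52} × {44, 45, 46} = {(52,44), (52,45), (52,46)}
  {53} × {44, 45, 46} = {(53,44), (53,45), (53,46)}
  {51, 52} × {44, 45, 46} = {(51,44), (51,45), (51,46), (52,44), (52,45), (52,46)}
  {51, 53} × {44, 45, 46} = {(51,44), (51,45), (51,46), (53,44), (53,45), (53,46)}
  {52, 53} × {44, 45, 46} = {(52,44), (52,45), (52,46), (53,44), (53,45), (53,46)}
  {51, 52, 53} × {44, 45, 46} = {(51,44), (51,45), (51,46), (52,44), (52,45), (52,46), (53,44), (53,45), (53,46)}
These 15 distinct sets form the basis B.
Close under arbitrary unions to get τ_{X×Y}; counting gives |τ_{X×Y}| = 27.


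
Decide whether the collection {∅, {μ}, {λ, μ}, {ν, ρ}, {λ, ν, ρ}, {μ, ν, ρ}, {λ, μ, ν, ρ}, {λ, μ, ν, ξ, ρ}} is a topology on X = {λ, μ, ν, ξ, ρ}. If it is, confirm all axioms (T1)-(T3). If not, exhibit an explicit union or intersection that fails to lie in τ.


τ is NOT a topology on X.

Axiom (T1): ∅ ∈ τ? Yes; X ∈ τ? Yes.
Axiom (T2/T3): check pairwise unions and intersections of members of τ.
Counterexample for (T3): {λ, μ} ∩ {λ, ν, ρ} = {λ} ∉ τ. Therefore τ is NOT a topology.


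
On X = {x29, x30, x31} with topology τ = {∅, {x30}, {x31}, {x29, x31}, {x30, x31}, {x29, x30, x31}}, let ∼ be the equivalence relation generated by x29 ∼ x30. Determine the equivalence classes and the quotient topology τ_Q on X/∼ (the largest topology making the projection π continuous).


X/∼ = {[x29=x30], [x31]}; |τ_Q| = 3.

Equivalence classes: [x29=x30], [x31].
Quotient map π: X → X/∼ sends x29 ↦ [x29=x30], x30 ↦ [x29=x30], x31 ↦ [x31].
For each subset V ⊆ X/∼, compute π^{-1}(V) ⊆ X and check whether π^{-1}(V) ∈ τ. V is open in τ_Q iff π^{-1}(V) ∈ τ.
  V = {}: π^{-1}(V) = ∅ ∈ τ ✓.
  V = {[x29=x30]}: π^{-1}(V) = {x29, x30} ∉ τ ✗.
  V = {[x31]}: π^{-1}(V) = {x31} ∈ τ ✓.
  V = {[x29=x30], [x31]}: π^{-1}(V) = {x29, x30, x31} ∈ τ ✓.
Open sets in the quotient: τ_Q = {{}, {[x31]}, {[x29=x30], [x31]}} (3 elements).


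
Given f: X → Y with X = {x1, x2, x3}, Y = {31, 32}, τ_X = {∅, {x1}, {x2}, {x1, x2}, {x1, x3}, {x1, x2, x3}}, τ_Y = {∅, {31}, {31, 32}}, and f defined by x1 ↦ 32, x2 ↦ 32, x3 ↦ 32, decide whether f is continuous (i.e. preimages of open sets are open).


f IS continuous.

Compute f^{-1}(U) for each U ∈ τ_Y:
  U = ∅: f^{-1}(U) = ∅ ∈ τ_X ✓.
  U = {31}: f^{-1}(U) = ∅ ∈ τ_X ✓.
  U = {31, 32}: f^{-1}(U) = {x1, x2, x3} ∈ τ_X ✓.
Every preimage lies in τ_X, so f IS continuous.


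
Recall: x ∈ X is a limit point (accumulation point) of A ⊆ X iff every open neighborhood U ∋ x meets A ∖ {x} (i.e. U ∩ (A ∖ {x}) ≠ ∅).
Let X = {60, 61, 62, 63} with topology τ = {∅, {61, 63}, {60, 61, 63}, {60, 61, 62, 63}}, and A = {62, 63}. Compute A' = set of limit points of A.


A' = {60, 61, 62}

For each x ∈ X, list the open sets U ∈ τ with x ∈ U, then check whether U ∩ (A ∖ {x}) ≠ ∅ for every such U.
  x = 60: opens ∋ x are {60, 61, 63}, {60, 61, 62, 63}; each meets A ∖ {60}, so x IS a limit point.
  x = 61: opens ∋ x are {61, 63}, {60, 61, 63}, {60, 61, 62, 63}; each meets A ∖ {61}, so x IS a limit point.
  x = 62: opens ∋ x are {60, 61, 62, 63}; each meets A ∖ {62}, so x IS a limit point.
  x = 63: open {61, 63} ∋ x has {61, 63} ∩ (A ∖ {63}) = ∅, so x is NOT a limit point.
Collecting: A' = {60, 61, 62}.


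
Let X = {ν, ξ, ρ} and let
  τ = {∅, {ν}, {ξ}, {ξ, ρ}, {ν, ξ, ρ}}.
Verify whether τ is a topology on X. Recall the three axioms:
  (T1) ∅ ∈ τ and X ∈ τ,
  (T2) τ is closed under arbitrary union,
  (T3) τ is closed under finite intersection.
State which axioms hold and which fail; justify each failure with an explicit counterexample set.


τ is NOT a topology on X.

Axiom (T1): ∅ ∈ τ? Yes; X ∈ τ? Yes.
Axiom (T2/T3): check pairwise unions and intersections of members of τ.
Counterexample for (T2): {ν} ∪ {ξ} = {ν, ξ} ∉ τ. Therefore τ is NOT a topology.


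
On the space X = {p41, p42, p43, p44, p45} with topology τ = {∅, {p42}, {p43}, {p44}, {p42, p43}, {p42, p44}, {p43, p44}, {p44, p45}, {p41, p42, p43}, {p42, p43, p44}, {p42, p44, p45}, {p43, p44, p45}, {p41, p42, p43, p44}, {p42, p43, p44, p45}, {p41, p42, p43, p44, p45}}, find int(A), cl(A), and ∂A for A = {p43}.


int(A) = {p43}, cl(A) = {p41, p43}, ∂A = {p41}.

Closed sets in (X, τ) are complements of opens:
  closed(X, τ) = {∅, {p41}, {p45}, {p41, p42}, {p41, p43}, {p41, p45}, {p44, p45}, {p41, p42, p43}, {p41, p42, p45}, {p41, p43, p45}, {p41, p44, p45}, {p41, p42, p43, p45}, {p41, p42, p44, p45}, {p41, p43, p44, p45}, {p41, p42, p43, p44, p45}}.
int(A) = ⋃ {U ∈ τ : U ⊆ A}. Opens contained in A: ∅, {p43}.
Taking the union of these: int(A) = {p43}.
cl(A) = ⋂ {C closed : A ⊆ C}. Closed sets containing A: {p41, p43}, {p41, p42, p43}, {p41, p43, p45}, {p41, p42, p43, p45}, {p41, p43, p44, p45}, {p41, p42, p43, p44, p45}.
Intersecting these: cl(A) = {p41, p43}.
∂A = cl(A) ∖ int(A) = {p41, p43} ∖ {p43} = {p41}.


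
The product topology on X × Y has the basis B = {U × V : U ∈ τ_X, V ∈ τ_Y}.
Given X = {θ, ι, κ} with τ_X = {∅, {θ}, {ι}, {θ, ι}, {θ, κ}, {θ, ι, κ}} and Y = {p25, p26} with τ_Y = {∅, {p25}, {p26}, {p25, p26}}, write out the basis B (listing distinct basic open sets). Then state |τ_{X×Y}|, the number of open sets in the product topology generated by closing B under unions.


Basis B = {∅ × ∅, {θ} × {p25}, {θ} × {p26}, {ι} × {p25}, {ι} × {p26}, {θ} × {p25, p26}, {θ, ι} × {p25}, {θ, κ} × {p25}, {θ, ι} × {p26}, {θ, κ} × {p26}, {ι} × {p25, p26}, {θ, ι, κ} × {p25}, {θ, ι, κ} × {p26}, {θ, ι} × {p25, p26}, {θ, κ} × {p25, p26}, {θ, ι, κ} × {p25, p26}}; |τ_{X×Y}| = 36.

Enumerate products U × V with U ∈ τ_X, V ∈ τ_Y (deduplicated):
  ∅ × ∅ = {} (∅)
  {θ} × {p25} = {(θ,p25)}
  {θ} × {p26} = {(θ,p26)}
  {ι} × {p25} = {(ι,p25)}
  {ι} × {p26} = {(ι,p26)}
  {θ} × {p25, p26} = {(θ,p25), (θ,p26)}
  {θ, ι} × {p25} = {(θ,p25), (ι,p25)}
  {θ, κ} × {p25} = {(θ,p25), (κ,p25)}
  {θ, ι} × {p26} = {(θ,p26), (ι,p26)}
  {θ, κ} × {p26} = {(θ,p26), (κ,p26)}
  {ι} × {p25, p26} = {(ι,p25), (ι,p26)}
  {θ, ι, κ} × {p25} = {(θ,p25), (ι,p25), (κ,p25)}
  {θ, ι, κ} × {p26} = {(θ,p26), (ι,p26), (κ,p26)}
  {θ, ι} × {p25, p26} = {(θ,p25), (θ,p26), (ι,p25), (ι,p26)}
  {θ, κ} × {p25, p26} = {(θ,p25), (θ,p26), (κ,p25), (κ,p26)}
  {θ, ι, κ} × {p25, p26} = {(θ,p25), (θ,p26), (ι,p25), (ι,p26), (κ,p25), (κ,p26)}
These 16 distinct sets form the basis B.
Close under arbitrary unions to get τ_{X×Y}; counting gives |τ_{X×Y}| = 36.


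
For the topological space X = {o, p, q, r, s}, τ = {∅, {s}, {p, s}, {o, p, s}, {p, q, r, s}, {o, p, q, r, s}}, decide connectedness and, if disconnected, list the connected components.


(X, τ) is connected.

Find clopen sets (U ∈ τ with X ∖ U ∈ τ):
  U = ∅, X ∖ U = {o, p, q, r, s} — both open, so U is clopen.
  U = {o, p, q, r, s}, X ∖ U = ∅ — both open, so U is clopen.
Only trivial clopens (∅ and X) exist, so (X, τ) is connected.
Compute connected components by grouping points that agree on all clopens:
  component: {o, p, q, r, s}


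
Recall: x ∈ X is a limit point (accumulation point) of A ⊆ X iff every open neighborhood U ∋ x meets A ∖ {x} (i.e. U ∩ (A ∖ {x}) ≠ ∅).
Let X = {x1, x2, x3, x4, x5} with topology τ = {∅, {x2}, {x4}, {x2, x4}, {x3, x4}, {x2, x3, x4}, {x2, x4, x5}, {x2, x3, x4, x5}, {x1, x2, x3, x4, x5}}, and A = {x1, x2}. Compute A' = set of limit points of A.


A' = {x1, x5}

For each x ∈ X, list the open sets U ∈ τ with x ∈ U, then check whether U ∩ (A ∖ {x}) ≠ ∅ for every such U.
  x = x1: opens ∋ x are {x1, x2, x3, x4, x5}; each meets A ∖ {x1}, so x IS a limit point.
  x = x2: open {x2} ∋ x has {x2} ∩ (A ∖ {x2}) = ∅, so x is NOT a limit point.
  x = x3: open {x3, x4} ∋ x has {x3, x4} ∩ (A ∖ {x3}) = ∅, so x is NOT a limit point.
  x = x4: open {x4} ∋ x has {x4} ∩ (A ∖ {x4}) = ∅, so x is NOT a limit point.
  x = x5: opens ∋ x are {x2, x4, x5}, {x2, x3, x4, x5}, {x1, x2, x3, x4, x5}; each meets A ∖ {x5}, so x IS a limit point.
Collecting: A' = {x1, x5}.


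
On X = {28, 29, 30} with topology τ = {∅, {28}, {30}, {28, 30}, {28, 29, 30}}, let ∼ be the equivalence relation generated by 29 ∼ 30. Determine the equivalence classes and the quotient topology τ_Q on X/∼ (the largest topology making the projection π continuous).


X/∼ = {[28], [29=30]}; |τ_Q| = 3.

Equivalence classes: [28], [29=30].
Quotient map π: X → X/∼ sends 28 ↦ [28], 29 ↦ [29=30], 30 ↦ [29=30].
For each subset V ⊆ X/∼, compute π^{-1}(V) ⊆ X and check whether π^{-1}(V) ∈ τ. V is open in τ_Q iff π^{-1}(V) ∈ τ.
  V = {}: π^{-1}(V) = ∅ ∈ τ ✓.
  V = {[28]}: π^{-1}(V) = {28} ∈ τ ✓.
  V = {[29=30]}: π^{-1}(V) = {29, 30} ∉ τ ✗.
  V = {[28], [29=30]}: π^{-1}(V) = {28, 29, 30} ∈ τ ✓.
Open sets in the quotient: τ_Q = {{}, {[28]}, {[28], [29=30]}} (3 elements).


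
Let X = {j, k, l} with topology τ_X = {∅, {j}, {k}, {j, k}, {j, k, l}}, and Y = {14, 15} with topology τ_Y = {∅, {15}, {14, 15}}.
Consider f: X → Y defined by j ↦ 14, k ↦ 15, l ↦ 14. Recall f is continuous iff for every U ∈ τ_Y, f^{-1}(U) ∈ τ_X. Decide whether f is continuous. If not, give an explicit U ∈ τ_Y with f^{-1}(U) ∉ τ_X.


f IS continuous.

Compute f^{-1}(U) for each U ∈ τ_Y:
  U = ∅: f^{-1}(U) = ∅ ∈ τ_X ✓.
  U = {15}: f^{-1}(U) = {k} ∈ τ_X ✓.
  U = {14, 15}: f^{-1}(U) = {j, k, l} ∈ τ_X ✓.
Every preimage lies in τ_X, so f IS continuous.


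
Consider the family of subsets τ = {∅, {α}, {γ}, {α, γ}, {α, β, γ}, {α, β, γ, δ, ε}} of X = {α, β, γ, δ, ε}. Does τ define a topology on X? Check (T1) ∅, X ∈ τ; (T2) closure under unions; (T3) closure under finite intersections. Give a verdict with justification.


τ IS a topology on X.

Axiom (T1): ∅ ∈ τ? Yes; X ∈ τ? Yes.
Axiom (T2/T3): check pairwise unions and intersections of members of τ.
All pairwise intersections and unions checked — each lies in τ. Therefore τ satisfies (T1), (T2), (T3): it IS a topology on X.


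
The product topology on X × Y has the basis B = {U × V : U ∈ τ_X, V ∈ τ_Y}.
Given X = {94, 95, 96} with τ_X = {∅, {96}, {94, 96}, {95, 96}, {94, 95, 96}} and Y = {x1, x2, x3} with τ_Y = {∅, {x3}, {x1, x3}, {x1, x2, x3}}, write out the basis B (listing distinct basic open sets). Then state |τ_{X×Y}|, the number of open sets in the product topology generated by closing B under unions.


Basis B = {∅ × ∅, {96} × {x3}, {94, 96} × {x3}, {95, 96} × {x3}, {96} × {x1, x3}, {94, 95, 96} × {x3}, {96} × {x1, x2, x3}, {94, 96} × {x1, x3}, {95, 96} × {x1, x3}, {94, 96} × {x1, x2, x3}, {94, 95, 96} × {x1, x3}, {95, 96} × {x1, x2, x3}, {94, 95, 96} × {x1, x2, x3}}; |τ_{X×Y}| = 30.

Enumerate products U × V with U ∈ τ_X, V ∈ τ_Y (deduplicated):
  ∅ × ∅ = {} (∅)
  {96} × {x3} = {(96,x3)}
  {94, 96} × {x3} = {(94,x3), (96,x3)}
  {95, 96} × {x3} = {(95,x3), (96,x3)}
  {96} × {x1, x3} = {(96,x1), (96,x3)}
  {94, 95, 96} × {x3} = {(94,x3), (95,x3), (96,x3)}
  {96} × {x1, x2, x3} = {(96,x1), (96,x2), (96,x3)}
  {94, 96} × {x1, x3} = {(94,x1), (94,x3), (96,x1), (96,x3)}
  {95, 96} × {x1, x3} = {(95,x1), (95,x3), (96,x1), (96,x3)}
  {94, 96} × {x1, x2, x3} = {(94,x1), (94,x2), (94,x3), (96,x1), (96,x2), (96,x3)}
  {94, 95, 96} × {x1, x3} = {(94,x1), (94,x3), (95,x1), (95,x3), (96,x1), (96,x3)}
  {95, 96} × {x1, x2, x3} = {(95,x1), (95,x2), (95,x3), (96,x1), (96,x2), (96,x3)}
  {94, 95, 96} × {x1, x2, x3} = {(94,x1), (94,x2), (94,x3), (95,x1), (95,x2), (95,x3), (96,x1), (96,x2), (96,x3)}
These 13 distinct sets form the basis B.
Close under arbitrary unions to get τ_{X×Y}; counting gives |τ_{X×Y}| = 30.


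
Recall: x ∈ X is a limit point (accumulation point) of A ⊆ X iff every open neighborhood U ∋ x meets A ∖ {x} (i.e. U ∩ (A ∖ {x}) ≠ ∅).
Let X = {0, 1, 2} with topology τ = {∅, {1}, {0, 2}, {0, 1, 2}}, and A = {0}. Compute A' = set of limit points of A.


A' = {2}

For each x ∈ X, list the open sets U ∈ τ with x ∈ U, then check whether U ∩ (A ∖ {x}) ≠ ∅ for every such U.
  x = 0: open {0, 2} ∋ x has {0, 2} ∩ (A ∖ {0}) = ∅, so x is NOT a limit point.
  x = 1: open {1} ∋ x has {1} ∩ (A ∖ {1}) = ∅, so x is NOT a limit point.
  x = 2: opens ∋ x are {0, 2}, {0, 1, 2}; each meets A ∖ {2}, so x IS a limit point.
Collecting: A' = {2}.


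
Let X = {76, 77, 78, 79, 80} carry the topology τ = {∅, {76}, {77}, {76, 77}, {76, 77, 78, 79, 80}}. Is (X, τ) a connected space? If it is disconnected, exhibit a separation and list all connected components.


(X, τ) is connected.

Find clopen sets (U ∈ τ with X ∖ U ∈ τ):
  U = ∅, X ∖ U = {76, 77, 78, 79, 80} — both open, so U is clopen.
  U = {76, 77, 78, 79, 80}, X ∖ U = ∅ — both open, so U is clopen.
Only trivial clopens (∅ and X) exist, so (X, τ) is connected.
Compute connected components by grouping points that agree on all clopens:
  component: {76, 77, 78, 79, 80}


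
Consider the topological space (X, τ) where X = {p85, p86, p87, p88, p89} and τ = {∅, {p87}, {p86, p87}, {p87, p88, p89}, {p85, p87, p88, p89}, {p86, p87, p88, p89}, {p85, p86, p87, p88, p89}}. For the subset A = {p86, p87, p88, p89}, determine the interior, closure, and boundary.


int(A) = {p86, p87, p88, p89}, cl(A) = {p85, p86, p87, p88, p89}, ∂A = {p85}.

Closed sets in (X, τ) are complements of opens:
  closed(X, τ) = {∅, {p85}, {p86}, {p85, p86}, {p85, p88, p89}, {p85, p86, p88, p89}, {p85, p86, p87, p88, p89}}.
int(A) = ⋃ {U ∈ τ : U ⊆ A}. Opens contained in A: ∅, {p87}, {p86, p87}, {p87, p88, p89}, {p86, p87, p88, p89}.
Taking the union of these: int(A) = {p86, p87, p88, p89}.
cl(A) = ⋂ {C closed : A ⊆ C}. Closed sets containing A: {p85, p86, p87, p88, p89}.
Intersecting these: cl(A) = {p85, p86, p87, p88, p89}.
∂A = cl(A) ∖ int(A) = {p85, p86, p87, p88, p89} ∖ {p86, p87, p88, p89} = {p85}.


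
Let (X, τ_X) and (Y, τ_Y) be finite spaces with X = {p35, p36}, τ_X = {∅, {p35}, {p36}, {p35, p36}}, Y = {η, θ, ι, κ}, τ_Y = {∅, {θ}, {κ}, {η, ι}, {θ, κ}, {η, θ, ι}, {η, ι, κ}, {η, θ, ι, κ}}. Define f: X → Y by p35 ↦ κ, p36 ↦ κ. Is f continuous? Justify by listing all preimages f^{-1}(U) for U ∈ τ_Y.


f IS continuous.

Compute f^{-1}(U) for each U ∈ τ_Y:
  U = ∅: f^{-1}(U) = ∅ ∈ τ_X ✓.
  U = {θ}: f^{-1}(U) = ∅ ∈ τ_X ✓.
  U = {κ}: f^{-1}(U) = {p35, p36} ∈ τ_X ✓.
  U = {η, ι}: f^{-1}(U) = ∅ ∈ τ_X ✓.
  U = {θ, κ}: f^{-1}(U) = {p35, p36} ∈ τ_X ✓.
  U = {η, θ, ι}: f^{-1}(U) = ∅ ∈ τ_X ✓.
  U = {η, ι, κ}: f^{-1}(U) = {p35, p36} ∈ τ_X ✓.
  U = {η, θ, ι, κ}: f^{-1}(U) = {p35, p36} ∈ τ_X ✓.
Every preimage lies in τ_X, so f IS continuous.


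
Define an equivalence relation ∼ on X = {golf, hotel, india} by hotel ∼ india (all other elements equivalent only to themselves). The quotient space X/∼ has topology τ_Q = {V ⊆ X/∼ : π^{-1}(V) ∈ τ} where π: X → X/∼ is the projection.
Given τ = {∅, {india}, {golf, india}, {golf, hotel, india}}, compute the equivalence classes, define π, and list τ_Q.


X/∼ = {[golf], [hotel=india]}; |τ_Q| = 2.

Equivalence classes: [golf], [hotel=india].
Quotient map π: X → X/∼ sends golf ↦ [golf], hotel ↦ [hotel=india], india ↦ [hotel=india].
For each subset V ⊆ X/∼, compute π^{-1}(V) ⊆ X and check whether π^{-1}(V) ∈ τ. V is open in τ_Q iff π^{-1}(V) ∈ τ.
  V = {}: π^{-1}(V) = ∅ ∈ τ ✓.
  V = {[golf]}: π^{-1}(V) = {golf} ∉ τ ✗.
  V = {[hotel=india]}: π^{-1}(V) = {hotel, india} ∉ τ ✗.
  V = {[golf], [hotel=india]}: π^{-1}(V) = {golf, hotel, india} ∈ τ ✓.
Open sets in the quotient: τ_Q = {{}, {[golf], [hotel=india]}} (2 elements).


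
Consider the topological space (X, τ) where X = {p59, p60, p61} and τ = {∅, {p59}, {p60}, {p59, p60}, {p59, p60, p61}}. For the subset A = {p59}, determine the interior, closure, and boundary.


int(A) = {p59}, cl(A) = {p59, p61}, ∂A = {p61}.

Closed sets in (X, τ) are complements of opens:
  closed(X, τ) = {∅, {p61}, {p59, p61}, {p60, p61}, {p59, p60, p61}}.
int(A) = ⋃ {U ∈ τ : U ⊆ A}. Opens contained in A: ∅, {p59}.
Taking the union of these: int(A) = {p59}.
cl(A) = ⋂ {C closed : A ⊆ C}. Closed sets containing A: {p59, p61}, {p59, p60, p61}.
Intersecting these: cl(A) = {p59, p61}.
∂A = cl(A) ∖ int(A) = {p59, p61} ∖ {p59} = {p61}.


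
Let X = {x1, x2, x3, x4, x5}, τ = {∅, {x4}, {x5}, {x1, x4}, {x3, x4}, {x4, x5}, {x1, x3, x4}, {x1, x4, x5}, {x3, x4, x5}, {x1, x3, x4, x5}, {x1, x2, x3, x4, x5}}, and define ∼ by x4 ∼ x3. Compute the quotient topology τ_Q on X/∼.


X/∼ = {[x1], [x2], [x3=x4], [x5]}; |τ_Q| = 7.

Equivalence classes: [x1], [x2], [x3=x4], [x5].
Quotient map π: X → X/∼ sends x1 ↦ [x1], x2 ↦ [x2], x3 ↦ [x3=x4], x4 ↦ [x3=x4], x5 ↦ [x5].
For each subset V ⊆ X/∼, compute π^{-1}(V) ⊆ X and check whether π^{-1}(V) ∈ τ. V is open in τ_Q iff π^{-1}(V) ∈ τ.
  V = {}: π^{-1}(V) = ∅ ∈ τ ✓.
  V = {[x1]}: π^{-1}(V) = {x1} ∉ τ ✗.
  V = {[x2]}: π^{-1}(V) = {x2} ∉ τ ✗.
  V = {[x1], [x2]}: π^{-1}(V) = {x1, x2} ∉ τ ✗.
  V = {[x3=x4]}: π^{-1}(V) = {x3, x4} ∈ τ ✓.
  V = {[x1], [x3=x4]}: π^{-1}(V) = {x1, x3, x4} ∈ τ ✓.
  V = {[x2], [x3=x4]}: π^{-1}(V) = {x2, x3, x4} ∉ τ ✗.
  V = {[x1], [x2], [x3=x4]}: π^{-1}(V) = {x1, x2, x3, x4} ∉ τ ✗.
  V = {[x5]}: π^{-1}(V) = {x5} ∈ τ ✓.
  V = {[x1], [x5]}: π^{-1}(V) = {x1, x5} ∉ τ ✗.
  V = {[x2], [x5]}: π^{-1}(V) = {x2, x5} ∉ τ ✗.
  V = {[x1], [x2], [x5]}: π^{-1}(V) = {x1, x2, x5} ∉ τ ✗.
  V = {[x3=x4], [x5]}: π^{-1}(V) = {x3, x4, x5} ∈ τ ✓.
  V = {[x1], [x3=x4], [x5]}: π^{-1}(V) = {x1, x3, x4, x5} ∈ τ ✓.
  V = {[x2], [x3=x4], [x5]}: π^{-1}(V) = {x2, x3, x4, x5} ∉ τ ✗.
  V = {[x1], [x2], [x3=x4], [x5]}: π^{-1}(V) = {x1, x2, x3, x4, x5} ∈ τ ✓.
Open sets in the quotient: τ_Q = {{}, {[x3=x4]}, {[x1], [x3=x4]}, {[x5]}, {[x3=x4], [x5]}, {[x1], [x3=x4], [x5]}, {[x1], [x2], [x3=x4], [x5]}} (7 elements).
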